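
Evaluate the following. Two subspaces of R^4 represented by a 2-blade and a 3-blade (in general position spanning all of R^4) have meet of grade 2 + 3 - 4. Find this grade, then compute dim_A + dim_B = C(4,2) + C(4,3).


Meet grade = grade(A) + grade(B) - n
= 2 + 3 - 4 = 1
C(4,2) = 6
C(4,3) = 4
dim_A + dim_B = 6 + 4 = 10


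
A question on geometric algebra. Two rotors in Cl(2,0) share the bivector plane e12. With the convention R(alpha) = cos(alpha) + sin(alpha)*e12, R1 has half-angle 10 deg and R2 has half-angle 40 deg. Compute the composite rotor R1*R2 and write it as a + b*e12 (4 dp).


Same-plane rotors commute and their half-angles add:
R1*R2 = cos(a1 + a2) + sin(a1 + a2)*e12.
a1 + a2 = 10 + 40 = 50 deg
cos(50 deg) = 0.6428
sin(50 deg) = 0.7660
R1*R2 = 0.6428 + 0.7660*e12


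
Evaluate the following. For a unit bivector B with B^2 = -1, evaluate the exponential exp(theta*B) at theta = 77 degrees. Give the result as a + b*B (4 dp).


For a unit bivector B with B^2 = -1, the exponential series gives
e^(theta*B) = cos(theta) + sin(theta)*B (the GA analogue of Euler's formula).
theta = 77 degrees = 1.343904 rad
cos(77 deg) = 0.2250
sin(77 deg) = 0.9744
exp(theta*B) = 0.2250 + 0.9744*B


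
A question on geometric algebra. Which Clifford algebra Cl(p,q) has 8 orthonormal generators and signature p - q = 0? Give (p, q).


We need p + q = 8 and p - q = 0.
Adding: 2p = 8 + 0 = 8, so p = 4.
Then q = 8 - 4 = 4.
(p, q) = (4, 4)


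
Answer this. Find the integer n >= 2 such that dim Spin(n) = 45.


dim Spin(n) = dim so(n) = n(n-1)/2.
Solve n(n-1)/2 = 45, i.e. n^2 - n - 90 = 0.
Discriminant = 1 + 8*45 = 361
n = (1 + sqrt(361))/2 = (1 + 19)/2 = 10


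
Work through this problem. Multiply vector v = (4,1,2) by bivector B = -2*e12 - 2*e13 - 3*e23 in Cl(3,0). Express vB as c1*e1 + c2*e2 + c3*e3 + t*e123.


vB has grade-1 (vector) and grade-3 (trivector) parts: vB = (v _| B) + (v ^ B).
Vector part <vB>_1:
  e1: -v2*b12 - v3*b13 = -(1)*(-2) - (2)*(-2) = 6
  e2: v1*b12 - v3*b23 = (4)*(-2) - (2)*(-3) = -2
  e3: v1*b13 + v2*b23 = (4)*(-2) + (1)*(-3) = -11
Trivector part <vB>_3:
  e123: v1*b23 - v2*b13 + v3*b12 = (4)*(-3) - (1)*(-2) + (2)*(-2) = -14
vB = 6*e1 - 2*e2 - 11*e3 - 14*e123


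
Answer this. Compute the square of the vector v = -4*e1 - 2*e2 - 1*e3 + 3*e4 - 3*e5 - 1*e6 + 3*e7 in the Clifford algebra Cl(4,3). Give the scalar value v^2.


v^2 = sum of c_i^2 * e_i^2
Positive signature terms (e_i^2 = +1): (-4)^2 + (-2)^2 + (-1)^2 + 3^2 = 30
Negative signature terms (e_j^2 = -1): (-3)^2 + (-1)^2 + 3^2 = 19
v^2 = 30 - 19 = 11


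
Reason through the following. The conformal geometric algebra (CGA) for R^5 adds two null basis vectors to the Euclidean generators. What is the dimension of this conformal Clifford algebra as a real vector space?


The conformal model of R^5 uses Cl(6,1): the 5 Euclidean generators plus two extra orthogonal generators e+ (e+^2 = +1) and e- (e-^2 = -1), from which the null vectors e0, einf are built.
Number of generators m = 5 + 2 = 7.
dim Cl(p,q) = 2^m = 2^7 = 128


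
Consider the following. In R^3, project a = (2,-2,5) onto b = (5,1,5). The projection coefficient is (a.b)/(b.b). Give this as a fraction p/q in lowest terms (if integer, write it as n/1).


Projection coefficient = (a . b) / (b . b)
a . b = 2*5 + (-2)*1 + 5*5
= 10 + (-2) + 25 = 33
b . b = 5^2 + 1^2 + 5^2
= 25 + 1 + 25 = 51
Coefficient = 33/51
In lowest terms: 11/17


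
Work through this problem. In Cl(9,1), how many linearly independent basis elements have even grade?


Even subalgebra dimension = 2^(n-1)
n = 9 + 1 = 10
2^(10 - 1) = 2^9 = 512
Verification: sum of C(10,k) for even k = 1 + 45 + 210 + 210 + 45 + 1 = 512
Result = 512


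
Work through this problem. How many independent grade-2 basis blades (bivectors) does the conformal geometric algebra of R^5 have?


The conformal model of R^5 uses Cl(6,1) with m = 5 + 2 = 7 generators.
Number of grade-2 blades = C(m, 2) = C(7, 2)
= 7*6/2 = 21


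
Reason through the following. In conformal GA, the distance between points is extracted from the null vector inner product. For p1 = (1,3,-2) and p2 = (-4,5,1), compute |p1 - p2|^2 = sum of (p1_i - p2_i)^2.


p1 - p2 = (5, -2, -3)
|p1 - p2|^2 = 5^2 + (-2)^2 + (-3)^2
= 25 + 4 + 9
= 38


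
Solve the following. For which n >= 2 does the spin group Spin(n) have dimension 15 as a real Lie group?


dim Spin(n) = dim so(n) = n(n-1)/2.
Solve n(n-1)/2 = 15, i.e. n^2 - n - 30 = 0.
Discriminant = 1 + 8*15 = 121
n = (1 + sqrt(121))/2 = (1 + 11)/2 = 6


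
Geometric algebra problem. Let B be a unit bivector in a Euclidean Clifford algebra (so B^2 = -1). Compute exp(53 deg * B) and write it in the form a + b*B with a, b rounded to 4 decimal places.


For a unit bivector B with B^2 = -1, the exponential series gives
e^(theta*B) = cos(theta) + sin(theta)*B (the GA analogue of Euler's formula).
theta = 53 degrees = 0.925025 rad
cos(53 deg) = 0.6018
sin(53 deg) = 0.7986
exp(theta*B) = 0.6018 + 0.7986*B


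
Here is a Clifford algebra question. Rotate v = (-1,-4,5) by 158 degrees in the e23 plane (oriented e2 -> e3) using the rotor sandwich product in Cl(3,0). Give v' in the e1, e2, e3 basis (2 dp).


Rotor R = cos(79deg) - sin(79deg)*e23
Rotation angle theta = 2 * 79 = 158 degrees in the e23 plane (e2 -> e3).
The component perpendicular to the plane (e1) is invariant: v'_1 = v1 = -1.00
cos(158deg) = -0.9272, sin(158deg) = 0.3746
v'_2 = v2*cos(theta) - v3*sin(theta) = -4*(-0.9272) - 5*0.3746 = 1.84
v'_3 = v2*sin(theta) + v3*cos(theta) = -4*0.3746 + 5*(-0.9272) = -6.13
v' = -1.00*e1 + 1.84*e2 - 6.13*e3


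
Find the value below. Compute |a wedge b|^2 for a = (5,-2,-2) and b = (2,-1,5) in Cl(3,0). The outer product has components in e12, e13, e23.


a wedge b = (a1*b2 - a2*b1)*e12 + (a1*b3 - a3*b1)*e13 + (a2*b3 - a3*b2)*e23
e12 coeff: 5*(-1) - (-2)*2 = -5 - (-4) = -1
e13 coeff: 5*5 - (-2)*2 = 25 - (-4) = 29
e23 coeff: (-2)*5 - (-2)*(-1) = -10 - 2 = -12
|a wedge b|^2 = (-1)^2 + 29^2 + (-12)^2
= 1 + 841 + 144
= 986


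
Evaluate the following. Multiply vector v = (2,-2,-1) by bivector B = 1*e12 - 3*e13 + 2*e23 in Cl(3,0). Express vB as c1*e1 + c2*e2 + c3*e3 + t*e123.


vB has grade-1 (vector) and grade-3 (trivector) parts: vB = (v _| B) + (v ^ B).
Vector part <vB>_1:
  e1: -v2*b12 - v3*b13 = -(-2)*(1) - (-1)*(-3) = -1
  e2: v1*b12 - v3*b23 = (2)*(1) - (-1)*(2) = 4
  e3: v1*b13 + v2*b23 = (2)*(-3) + (-2)*(2) = -10
Trivector part <vB>_3:
  e123: v1*b23 - v2*b13 + v3*b12 = (2)*(2) - (-2)*(-3) + (-1)*(1) = -3
vB = -1*e1 + 4*e2 - 10*e3 - 3*e123


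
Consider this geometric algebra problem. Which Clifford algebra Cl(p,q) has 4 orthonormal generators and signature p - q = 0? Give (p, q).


We need p + q = 4 and p - q = 0.
Adding: 2p = 4 + 0 = 4, so p = 2.
Then q = 4 - 2 = 2.
(p, q) = (2, 2)


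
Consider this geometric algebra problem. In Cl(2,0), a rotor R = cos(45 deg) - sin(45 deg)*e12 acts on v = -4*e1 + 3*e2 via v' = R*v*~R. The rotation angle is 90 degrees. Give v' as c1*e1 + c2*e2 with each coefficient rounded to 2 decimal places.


Rotor R = cos(45deg) - sin(45deg)*e12
Rotation angle theta = 2 * 45 = 90 degrees
v' = R*v*~R rotates v by theta.
cos(90deg) = 0.0000, sin(90deg) = 1.0000
v'_1 = -4*cos(90deg) - 3*sin(90deg)
= -4*0.0000 - 3*1.0000
= -3.00
v'_2 = -4*sin(90deg) + 3*cos(90deg)
= -4*1.0000 + 3*0.0000
= -4.00
v' = -3.00*e1 - 4.00*e2


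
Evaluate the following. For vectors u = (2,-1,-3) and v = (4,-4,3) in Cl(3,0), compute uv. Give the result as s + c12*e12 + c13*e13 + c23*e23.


In Cl(3,0): e_i^2 = 1, e_ie_j = -e_je_i for i != j.
Scalar part = u . v = 2*4 + (-1)*(-4) + (-3)*3
= 8 + 4 + (-9) = 3
e12 coeff = 2*(-4) - (-1)*4 = -8 - (-4) = -4
e13 coeff = 2*3 - (-3)*4 = 6 - (-12) = 18
e23 coeff = (-1)*3 - (-3)*(-4) = -3 - 12 = -15
uv = 3 - 4*e12 + 18*e13 - 15*e23


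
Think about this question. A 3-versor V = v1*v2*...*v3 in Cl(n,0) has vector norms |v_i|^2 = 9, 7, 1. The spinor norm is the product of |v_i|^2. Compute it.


Spinor norm N(V) = |v1|^2 * |v2|^2 * ... * |v3|^2
= 9 * 7 * 1
Running product: 9, 63, 63
N(V) = 63


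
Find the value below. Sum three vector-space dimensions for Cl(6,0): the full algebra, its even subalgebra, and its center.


n = 6 + 0 = 6
Total dim = 2^6 = 64
Even subalgebra dim = 2^5 = 32
n is even, so center dim = 1
Sum = 64 + 32 + 1 = 97


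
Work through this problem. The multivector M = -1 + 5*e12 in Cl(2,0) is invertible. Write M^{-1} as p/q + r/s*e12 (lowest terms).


M = -1 + 5*e12, where e12^2 = -1.
Since M commutes with its reverse ~M = a - b*e12, M * ~M = a^2 - b^2*e12^2 = a^2 + b^2.
So M^{-1} = ~M / (a^2 + b^2) = (a - b*e12)/(a^2 + b^2).
a^2 + b^2 = 1 + 25 = 26
Scalar part = -1/26 = -1/26
Bivector coeff = -5/26 = -5/26
M^{-1} = -1/26 - 5/26*e12


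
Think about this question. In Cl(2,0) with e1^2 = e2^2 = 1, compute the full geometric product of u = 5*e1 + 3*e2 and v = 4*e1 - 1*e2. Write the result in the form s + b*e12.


Expand: (5*e1 + 3*e2)(4*e1 - 1*e2)
= 5*4*e1e1 + 5*(-1)*e1e2 + 3*4*e2e1 + 3*(-1)*e2e2
Using e1^2 = e2^2 = 1, e2e1 = -e1e2:
Scalar part s = 5*4 + 3*(-1) = 20 + (-3) = 17
Bivector part b = 5*(-1) - 3*4 = -5 - 12 = -17
uv = 17 - 17*e12


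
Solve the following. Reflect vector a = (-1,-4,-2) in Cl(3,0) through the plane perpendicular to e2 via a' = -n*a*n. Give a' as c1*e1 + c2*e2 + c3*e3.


Reflection formula: a' = -n*a*n, with n = e2 (unit vector, n^2 = 1).
For reflection through hyperplane perp to e2:
The component along e2 flips sign, others stay.
a = (-1, -4, -2)
a' = (-1, 4, -2)
a' = -1*e1 + 4*e2 - 2*e3


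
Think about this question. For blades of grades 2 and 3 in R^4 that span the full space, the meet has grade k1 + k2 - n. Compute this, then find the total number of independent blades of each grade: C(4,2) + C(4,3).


Meet grade = grade(A) + grade(B) - n
= 2 + 3 - 4 = 1
C(4,2) = 6
C(4,3) = 4
dim_A + dim_B = 6 + 4 = 10


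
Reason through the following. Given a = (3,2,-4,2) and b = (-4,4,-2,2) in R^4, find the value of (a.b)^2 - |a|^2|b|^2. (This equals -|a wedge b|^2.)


a . b = 3*(-4) + 2*4 + (-4)*(-2) + 2*2
= -12 + 8 + 8 + 4 = 8
|a|^2 = 3^2 + 2^2 + (-4)^2 + 2^2 = 33
|b|^2 = (-4)^2 + 4^2 + (-2)^2 + 2^2 = 40
(a.b)^2 = 8^2 = 64
|a|^2 * |b|^2 = 33 * 40 = 1320
Result = 64 - 1320 = -1256


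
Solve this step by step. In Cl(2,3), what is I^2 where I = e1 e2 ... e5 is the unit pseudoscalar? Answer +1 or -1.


The pseudoscalar I = e1...e_n (product of all n generators) of Cl(p,q) satisfies I^2 = (-1)^(q + n(n-1)/2).
p = 2, q = 3, n = p + q = 5
n(n-1)/2 = 5 * 4 / 2 = 10
Exponent = q + n(n-1)/2 = 3 + 10 = 13
I^2 = (-1)^13 = -1


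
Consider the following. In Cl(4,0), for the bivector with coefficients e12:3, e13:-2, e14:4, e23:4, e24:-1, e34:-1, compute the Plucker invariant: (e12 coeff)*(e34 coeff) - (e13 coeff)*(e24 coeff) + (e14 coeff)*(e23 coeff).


Plucker relation: af - be + cd
a*f = 3*(-1) = -3
b*e = (-2)*(-1) = 2
c*d = 4*4 = 16
af - be + cd = -3 - 2 + 16
= 11


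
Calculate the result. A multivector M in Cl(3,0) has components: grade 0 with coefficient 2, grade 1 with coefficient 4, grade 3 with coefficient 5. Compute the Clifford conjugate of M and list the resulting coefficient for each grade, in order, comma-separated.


Clifford conjugate sign for grade k: (-1)^(k(k+1)/2)
Grade 0: (-1)^(0*1/2) = (-1)^0 = 1, coeff 2 -> 2
Grade 1: (-1)^(1*2/2) = (-1)^1 = -1, coeff 4 -> -4
Grade 3: (-1)^(3*4/2) = (-1)^6 = 1, coeff 5 -> 5
Conjugated coefficients: 2, -4, 5


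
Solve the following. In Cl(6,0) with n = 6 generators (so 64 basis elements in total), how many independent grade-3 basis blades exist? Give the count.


Number of grade-k basis blades in Cl(p,q) with n = p + q is C(n, k).
n = 6 + 0 = 6
C(6, 3) = 6! / (3! * 3!)
= 720 / (6 * 6)
= 20


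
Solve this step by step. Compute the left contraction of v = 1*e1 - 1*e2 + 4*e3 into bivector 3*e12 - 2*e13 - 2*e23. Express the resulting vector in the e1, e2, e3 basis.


Left contraction v _| B = <vB>_1 (grade-1 part of the geometric product vB).
Using e1_|e12 = e2, e2_|e12 = -e1, e1_|e13 = e3, e3_|e13 = -e1, e2_|e23 = e3, e3_|e23 = -e2:
e1 coeff: -v2*b12 - v3*b13 = -(-1)*(3) - (4)*(-2) = 11
e2 coeff: v1*b12 - v3*b23 = (1)*(3) - (4)*(-2) = 11
e3 coeff: v1*b13 + v2*b23 = (1)*(-2) + (-1)*(-2) = 0
v _| B = 11*e1 + 11*e2 + 0*e3


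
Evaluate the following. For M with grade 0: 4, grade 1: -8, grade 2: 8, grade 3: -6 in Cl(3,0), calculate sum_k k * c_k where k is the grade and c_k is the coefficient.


Grade-weighted sum = sum of grade_k * coefficient_k
0*4 = 0
1*(-8) = -8
2*8 = 16
3*(-6) = -18
Total = 0 + (-8) + 16 + (-18) = -10


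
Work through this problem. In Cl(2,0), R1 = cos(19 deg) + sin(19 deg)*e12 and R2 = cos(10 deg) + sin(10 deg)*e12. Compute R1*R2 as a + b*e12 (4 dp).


Same-plane rotors commute and their half-angles add:
R1*R2 = cos(a1 + a2) + sin(a1 + a2)*e12.
a1 + a2 = 19 + 10 = 29 deg
cos(29 deg) = 0.8746
sin(29 deg) = 0.4848
R1*R2 = 0.8746 + 0.4848*e12


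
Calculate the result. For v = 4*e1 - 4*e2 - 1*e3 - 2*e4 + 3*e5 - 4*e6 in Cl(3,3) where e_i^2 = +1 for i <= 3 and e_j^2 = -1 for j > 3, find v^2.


v^2 = sum of c_i^2 * e_i^2
Positive signature terms (e_i^2 = +1): 4^2 + (-4)^2 + (-1)^2 = 33
Negative signature terms (e_j^2 = -1): (-2)^2 + 3^2 + (-4)^2 = 29
v^2 = 33 - 29 = 4


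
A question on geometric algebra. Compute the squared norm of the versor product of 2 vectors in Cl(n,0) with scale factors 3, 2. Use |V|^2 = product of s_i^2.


Each vector v_i has |v_i|^2 = s_i^2
Squared scales: 3^2 = 9, 2^2 = 4
|V|^2 = 9 * 4
= 36


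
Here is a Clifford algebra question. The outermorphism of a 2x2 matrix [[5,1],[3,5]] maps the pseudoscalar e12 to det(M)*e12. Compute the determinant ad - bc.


The outermorphism of a linear map f sends e1^e2 to f(e1)^f(e2).
f(e1) = 5*e1 + 3*e2
f(e2) = 1*e1 + 5*e2
f(e1) ^ f(e2) = (5*e1 + 3*e2) ^ (1*e1 + 5*e2)
= 5*5*e12 + 3*1*e21
= (25 - 3)*e12
= 22*e12
Coefficient = 22


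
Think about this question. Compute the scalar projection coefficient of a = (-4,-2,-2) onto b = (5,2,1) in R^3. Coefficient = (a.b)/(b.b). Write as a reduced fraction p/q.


Projection coefficient = (a . b) / (b . b)
a . b = (-4)*5 + (-2)*2 + (-2)*1
= -20 + (-4) + (-2) = -26
b . b = 5^2 + 2^2 + 1^2
= 25 + 4 + 1 = 30
Coefficient = -26/30
In lowest terms: -13/15


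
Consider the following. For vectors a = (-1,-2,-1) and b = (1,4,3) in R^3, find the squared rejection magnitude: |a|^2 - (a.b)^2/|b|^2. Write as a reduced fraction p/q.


|a|^2 = (-1)^2 + (-2)^2 + (-1)^2 = 6
|b|^2 = 1^2 + 4^2 + 3^2 = 26
a . b = (-1)*1 + (-2)*4 + (-1)*3 = -12
(a.b)^2 = (-12)^2 = 144
|rej|^2 = 6 - 144/26
= (156 - 144)/26
= 12/26
In lowest terms: 6/13


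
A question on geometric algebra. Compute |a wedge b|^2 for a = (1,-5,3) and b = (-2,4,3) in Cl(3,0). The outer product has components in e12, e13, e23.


a wedge b = (a1*b2 - a2*b1)*e12 + (a1*b3 - a3*b1)*e13 + (a2*b3 - a3*b2)*e23
e12 coeff: 1*4 - (-5)*(-2) = 4 - 10 = -6
e13 coeff: 1*3 - 3*(-2) = 3 - (-6) = 9
e23 coeff: (-5)*3 - 3*4 = -15 - 12 = -27
|a wedge b|^2 = (-6)^2 + 9^2 + (-27)^2
= 36 + 81 + 729
= 846


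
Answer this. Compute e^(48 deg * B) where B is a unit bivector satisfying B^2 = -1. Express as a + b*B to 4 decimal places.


For a unit bivector B with B^2 = -1, the exponential series gives
e^(theta*B) = cos(theta) + sin(theta)*B (the GA analogue of Euler's formula).
theta = 48 degrees = 0.837758 rad
cos(48 deg) = 0.6691
sin(48 deg) = 0.7431
exp(theta*B) = 0.6691 + 0.7431*B


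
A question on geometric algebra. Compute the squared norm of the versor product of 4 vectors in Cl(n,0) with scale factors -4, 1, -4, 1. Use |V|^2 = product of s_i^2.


Each vector v_i has |v_i|^2 = s_i^2
Squared scales: (-4)^2 = 16, 1^2 = 1, (-4)^2 = 16, 1^2 = 1
|V|^2 = 16 * 1 * 16 * 1
= 256


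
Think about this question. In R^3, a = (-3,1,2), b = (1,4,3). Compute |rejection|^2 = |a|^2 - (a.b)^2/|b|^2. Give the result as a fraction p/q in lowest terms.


|a|^2 = (-3)^2 + 1^2 + 2^2 = 14
|b|^2 = 1^2 + 4^2 + 3^2 = 26
a . b = (-3)*1 + 1*4 + 2*3 = 7
(a.b)^2 = 7^2 = 49
|rej|^2 = 14 - 49/26
= (364 - 49)/26
= 315/26
In lowest terms: 315/26


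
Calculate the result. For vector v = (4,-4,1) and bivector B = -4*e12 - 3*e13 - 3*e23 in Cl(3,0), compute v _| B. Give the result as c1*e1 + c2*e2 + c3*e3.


Left contraction v _| B = <vB>_1 (grade-1 part of the geometric product vB).
Using e1_|e12 = e2, e2_|e12 = -e1, e1_|e13 = e3, e3_|e13 = -e1, e2_|e23 = e3, e3_|e23 = -e2:
e1 coeff: -v2*b12 - v3*b13 = -(-4)*(-4) - (1)*(-3) = -13
e2 coeff: v1*b12 - v3*b23 = (4)*(-4) - (1)*(-3) = -13
e3 coeff: v1*b13 + v2*b23 = (4)*(-3) + (-4)*(-3) = 0
v _| B = -13*e1 - 13*e2 + 0*e3


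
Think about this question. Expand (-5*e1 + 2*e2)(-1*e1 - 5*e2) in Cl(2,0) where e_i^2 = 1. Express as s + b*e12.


Expand: (-5*e1 + 2*e2)(-1*e1 - 5*e2)
= (-5)*(-1)*e1e1 + (-5)*(-5)*e1e2 + 2*(-1)*e2e1 + 2*(-5)*e2e2
Using e1^2 = e2^2 = 1, e2e1 = -e1e2:
Scalar part s = (-5)*(-1) + 2*(-5) = 5 + (-10) = -5
Bivector part b = (-5)*(-5) - 2*(-1) = 25 - (-2) = 27
uv = -5 + 27*e12


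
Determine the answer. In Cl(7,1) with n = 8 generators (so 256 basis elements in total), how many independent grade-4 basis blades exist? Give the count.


Number of grade-k basis blades in Cl(p,q) with n = p + q is C(n, k).
n = 7 + 1 = 8
C(8, 4) = 8! / (4! * 4!)
= 40320 / (24 * 24)
= 70


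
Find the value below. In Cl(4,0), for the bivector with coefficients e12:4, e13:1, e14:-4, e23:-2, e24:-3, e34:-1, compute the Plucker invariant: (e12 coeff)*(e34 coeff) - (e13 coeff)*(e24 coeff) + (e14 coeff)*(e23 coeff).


Plucker relation: af - be + cd
a*f = 4*(-1) = -4
b*e = 1*(-3) = -3
c*d = (-4)*(-2) = 8
af - be + cd = -4 - (-3) + 8
= 7


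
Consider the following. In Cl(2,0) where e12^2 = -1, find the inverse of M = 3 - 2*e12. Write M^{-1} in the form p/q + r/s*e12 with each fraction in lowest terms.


M = 3 - 2*e12, where e12^2 = -1.
Since M commutes with its reverse ~M = a - b*e12, M * ~M = a^2 - b^2*e12^2 = a^2 + b^2.
So M^{-1} = ~M / (a^2 + b^2) = (a - b*e12)/(a^2 + b^2).
a^2 + b^2 = 9 + 4 = 13
Scalar part = 3/13 = 3/13
Bivector coeff = 2/13 = 2/13
M^{-1} = 3/13 + 2/13*e12


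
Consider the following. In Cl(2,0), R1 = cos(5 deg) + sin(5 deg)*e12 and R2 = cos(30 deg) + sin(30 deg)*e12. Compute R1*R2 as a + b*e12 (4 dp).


Same-plane rotors commute and their half-angles add:
R1*R2 = cos(a1 + a2) + sin(a1 + a2)*e12.
a1 + a2 = 5 + 30 = 35 deg
cos(35 deg) = 0.8192
sin(35 deg) = 0.5736
R1*R2 = 0.8192 + 0.5736*e12


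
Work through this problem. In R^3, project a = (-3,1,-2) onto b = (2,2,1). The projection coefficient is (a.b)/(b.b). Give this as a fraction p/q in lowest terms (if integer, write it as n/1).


Projection coefficient = (a . b) / (b . b)
a . b = (-3)*2 + 1*2 + (-2)*1
= -6 + 2 + (-2) = -6
b . b = 2^2 + 2^2 + 1^2
= 4 + 4 + 1 = 9
Coefficient = -6/9
In lowest terms: -2/3


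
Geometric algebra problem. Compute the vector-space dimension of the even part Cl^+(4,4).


Even subalgebra dimension = 2^(n-1)
n = 4 + 4 = 8
2^(8 - 1) = 2^7 = 128
Verification: sum of C(8,k) for even k = 1 + 28 + 70 + 28 + 1 = 128
Result = 128


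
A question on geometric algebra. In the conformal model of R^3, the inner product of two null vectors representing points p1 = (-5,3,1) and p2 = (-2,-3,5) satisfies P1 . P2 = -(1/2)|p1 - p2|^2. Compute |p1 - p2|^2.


p1 - p2 = (-3, 6, -4)
|p1 - p2|^2 = (-3)^2 + 6^2 + (-4)^2
= 9 + 36 + 16
= 61


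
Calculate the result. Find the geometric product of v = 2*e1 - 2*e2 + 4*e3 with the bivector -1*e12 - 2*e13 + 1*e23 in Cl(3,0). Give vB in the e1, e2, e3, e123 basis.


vB has grade-1 (vector) and grade-3 (trivector) parts: vB = (v _| B) + (v ^ B).
Vector part <vB>_1:
  e1: -v2*b12 - v3*b13 = -(-2)*(-1) - (4)*(-2) = 6
  e2: v1*b12 - v3*b23 = (2)*(-1) - (4)*(1) = -6
  e3: v1*b13 + v2*b23 = (2)*(-2) + (-2)*(1) = -6
Trivector part <vB>_3:
  e123: v1*b23 - v2*b13 + v3*b12 = (2)*(1) - (-2)*(-2) + (4)*(-1) = -6
vB = 6*e1 - 6*e2 - 6*e3 - 6*e123


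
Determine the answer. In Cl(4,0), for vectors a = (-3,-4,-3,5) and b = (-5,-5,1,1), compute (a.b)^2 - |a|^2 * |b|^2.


a . b = (-3)*(-5) + (-4)*(-5) + (-3)*1 + 5*1
= 15 + 20 + (-3) + 5 = 37
|a|^2 = (-3)^2 + (-4)^2 + (-3)^2 + 5^2 = 59
|b|^2 = (-5)^2 + (-5)^2 + 1^2 + 1^2 = 52
(a.b)^2 = 37^2 = 1369
|a|^2 * |b|^2 = 59 * 52 = 3068
Result = 1369 - 3068 = -1699


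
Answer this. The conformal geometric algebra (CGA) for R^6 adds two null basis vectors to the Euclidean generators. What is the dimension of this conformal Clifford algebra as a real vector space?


The conformal model of R^6 uses Cl(7,1): the 6 Euclidean generators plus two extra orthogonal generators e+ (e+^2 = +1) and e- (e-^2 = -1), from which the null vectors e0, einf are built.
Number of generators m = 6 + 2 = 8.
dim Cl(p,q) = 2^m = 2^8 = 256


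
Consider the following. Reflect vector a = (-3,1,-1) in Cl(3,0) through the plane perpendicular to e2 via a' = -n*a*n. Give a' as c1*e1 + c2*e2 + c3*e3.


Reflection formula: a' = -n*a*n, with n = e2 (unit vector, n^2 = 1).
For reflection through hyperplane perp to e2:
The component along e2 flips sign, others stay.
a = (-3, 1, -1)
a' = (-3, -1, -1)
a' = -3*e1 - 1*e2 - 1*e3


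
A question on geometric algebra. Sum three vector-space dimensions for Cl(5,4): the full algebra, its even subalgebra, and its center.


n = 5 + 4 = 9
Total dim = 2^9 = 512
Even subalgebra dim = 2^8 = 256
n is odd, so center dim = 2
Sum = 512 + 256 + 2 = 770


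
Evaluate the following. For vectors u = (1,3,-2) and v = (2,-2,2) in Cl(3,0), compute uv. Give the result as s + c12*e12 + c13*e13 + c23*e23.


In Cl(3,0): e_i^2 = 1, e_ie_j = -e_je_i for i != j.
Scalar part = u . v = 1*2 + 3*(-2) + (-2)*2
= 2 + (-6) + (-4) = -8
e12 coeff = 1*(-2) - 3*2 = -2 - 6 = -8
e13 coeff = 1*2 - (-2)*2 = 2 - (-4) = 6
e23 coeff = 3*2 - (-2)*(-2) = 6 - 4 = 2
uv = -8 - 8*e12 + 6*e13 + 2*e23


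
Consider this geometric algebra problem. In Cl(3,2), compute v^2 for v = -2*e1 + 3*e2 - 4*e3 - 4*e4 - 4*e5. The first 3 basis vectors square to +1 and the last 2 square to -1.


v^2 = sum of c_i^2 * e_i^2
Positive signature terms (e_i^2 = +1): (-2)^2 + 3^2 + (-4)^2 = 29
Negative signature terms (e_j^2 = -1): (-4)^2 + (-4)^2 = 32
v^2 = 29 - 32 = -3


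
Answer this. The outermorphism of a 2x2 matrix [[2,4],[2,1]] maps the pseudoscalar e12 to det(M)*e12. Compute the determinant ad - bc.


The outermorphism of a linear map f sends e1^e2 to f(e1)^f(e2).
f(e1) = 2*e1 + 2*e2
f(e2) = 4*e1 + 1*e2
f(e1) ^ f(e2) = (2*e1 + 2*e2) ^ (4*e1 + 1*e2)
= 2*1*e12 + 2*4*e21
= (2 - 8)*e12
= -6*e12
Coefficient = -6


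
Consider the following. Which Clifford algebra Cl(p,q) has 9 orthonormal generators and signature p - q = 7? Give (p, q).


We need p + q = 9 and p - q = 7.
Adding: 2p = 9 + 7 = 16, so p = 8.
Then q = 9 - 8 = 1.
(p, q) = (8, 1)


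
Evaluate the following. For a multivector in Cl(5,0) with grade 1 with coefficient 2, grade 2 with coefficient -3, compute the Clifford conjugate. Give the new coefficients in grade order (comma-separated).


Clifford conjugate sign for grade k: (-1)^(k(k+1)/2)
Grade 1: (-1)^(1*2/2) = (-1)^1 = -1, coeff 2 -> -2
Grade 2: (-1)^(2*3/2) = (-1)^3 = -1, coeff -3 -> 3
Conjugated coefficients: -2, 3


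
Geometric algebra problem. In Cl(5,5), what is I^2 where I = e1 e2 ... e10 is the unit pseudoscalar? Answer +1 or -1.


The pseudoscalar I = e1...e_n (product of all n generators) of Cl(p,q) satisfies I^2 = (-1)^(q + n(n-1)/2).
p = 5, q = 5, n = p + q = 10
n(n-1)/2 = 10 * 9 / 2 = 45
Exponent = q + n(n-1)/2 = 5 + 45 = 50
I^2 = (-1)^50 = +1


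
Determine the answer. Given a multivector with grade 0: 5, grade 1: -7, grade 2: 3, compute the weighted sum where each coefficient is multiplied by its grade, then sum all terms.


Grade-weighted sum = sum of grade_k * coefficient_k
0*5 = 0
1*(-7) = -7
2*3 = 6
Total = 0 + (-7) + 6 = -1


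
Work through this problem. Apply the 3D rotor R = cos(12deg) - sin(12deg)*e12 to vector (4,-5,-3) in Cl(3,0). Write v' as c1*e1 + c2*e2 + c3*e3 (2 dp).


Rotor R = cos(12deg) - sin(12deg)*e12
Rotation angle theta = 2 * 12 = 24 degrees in the e12 plane (e1 -> e2).
The component perpendicular to the plane (e3) is invariant: v'_3 = v3 = -3.00
cos(24deg) = 0.9135, sin(24deg) = 0.4067
v'_1 = v1*cos(theta) - v2*sin(theta) = 4*0.9135 - (-5)*0.4067 = 5.69
v'_2 = v1*sin(theta) + v2*cos(theta) = 4*0.4067 + (-5)*0.9135 = -2.94
v' = 5.69*e1 - 2.94*e2 - 3.00*e3


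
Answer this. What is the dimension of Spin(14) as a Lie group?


Spin(n) double-covers SO(n); both have Lie algebra so(n) of dimension n(n-1)/2.
n = 14
n(n-1) = 14 * 13 = 182
dim Spin(14) = 182/2 = 91


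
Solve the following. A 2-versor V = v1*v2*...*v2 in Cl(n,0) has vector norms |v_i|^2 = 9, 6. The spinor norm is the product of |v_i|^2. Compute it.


Spinor norm N(V) = |v1|^2 * |v2|^2 * ... * |v2|^2
= 9 * 6
Running product: 9, 54
N(V) = 54


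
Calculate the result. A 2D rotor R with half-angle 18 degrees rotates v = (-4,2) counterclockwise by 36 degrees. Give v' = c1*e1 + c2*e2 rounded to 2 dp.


Rotor R = cos(18deg) - sin(18deg)*e12
Rotation angle theta = 2 * 18 = 36 degrees
v' = R*v*~R rotates v by theta.
cos(36deg) = 0.8090, sin(36deg) = 0.5878
v'_1 = -4*cos(36deg) - 2*sin(36deg)
= -4*0.8090 - 2*0.5878
= -4.41
v'_2 = -4*sin(36deg) + 2*cos(36deg)
= -4*0.5878 + 2*0.8090
= -0.73
v' = -4.41*e1 - 0.73*e2


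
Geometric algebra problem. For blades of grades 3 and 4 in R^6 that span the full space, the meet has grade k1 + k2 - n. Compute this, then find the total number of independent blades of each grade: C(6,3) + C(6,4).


Meet grade = grade(A) + grade(B) - n
= 3 + 4 - 6 = 1
C(6,3) = 20
C(6,4) = 15
dim_A + dim_B = 20 + 15 = 35


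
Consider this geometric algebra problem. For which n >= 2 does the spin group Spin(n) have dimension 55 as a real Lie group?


dim Spin(n) = dim so(n) = n(n-1)/2.
Solve n(n-1)/2 = 55, i.e. n^2 - n - 110 = 0.
Discriminant = 1 + 8*55 = 441
n = (1 + sqrt(441))/2 = (1 + 21)/2 = 11


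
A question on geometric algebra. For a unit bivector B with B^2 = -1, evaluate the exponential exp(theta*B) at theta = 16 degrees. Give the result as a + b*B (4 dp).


For a unit bivector B with B^2 = -1, the exponential series gives
e^(theta*B) = cos(theta) + sin(theta)*B (the GA analogue of Euler's formula).
theta = 16 degrees = 0.279253 rad
cos(16 deg) = 0.9613
sin(16 deg) = 0.2756
exp(theta*B) = 0.9613 + 0.2756*B


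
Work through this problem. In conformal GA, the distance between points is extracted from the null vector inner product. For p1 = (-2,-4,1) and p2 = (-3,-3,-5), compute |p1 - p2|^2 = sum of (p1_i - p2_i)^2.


p1 - p2 = (1, -1, 6)
|p1 - p2|^2 = 1^2 + (-1)^2 + 6^2
= 1 + 1 + 36
= 38


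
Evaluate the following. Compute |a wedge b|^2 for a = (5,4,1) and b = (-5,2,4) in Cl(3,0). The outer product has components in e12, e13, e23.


a wedge b = (a1*b2 - a2*b1)*e12 + (a1*b3 - a3*b1)*e13 + (a2*b3 - a3*b2)*e23
e12 coeff: 5*2 - 4*(-5) = 10 - (-20) = 30
e13 coeff: 5*4 - 1*(-5) = 20 - (-5) = 25
e23 coeff: 4*4 - 1*2 = 16 - 2 = 14
|a wedge b|^2 = 30^2 + 25^2 + 14^2
= 900 + 625 + 196
= 1721


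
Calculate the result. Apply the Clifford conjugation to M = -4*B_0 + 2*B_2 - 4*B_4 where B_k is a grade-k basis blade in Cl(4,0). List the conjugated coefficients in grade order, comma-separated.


Clifford conjugate sign for grade k: (-1)^(k(k+1)/2)
Grade 0: (-1)^(0*1/2) = (-1)^0 = 1, coeff -4 -> -4
Grade 2: (-1)^(2*3/2) = (-1)^3 = -1, coeff 2 -> -2
Grade 4: (-1)^(4*5/2) = (-1)^10 = 1, coeff -4 -> -4
Conjugated coefficients: -4, -2, -4


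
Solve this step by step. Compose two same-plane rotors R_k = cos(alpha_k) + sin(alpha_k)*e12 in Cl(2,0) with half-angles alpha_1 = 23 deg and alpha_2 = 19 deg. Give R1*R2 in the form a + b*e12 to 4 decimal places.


Same-plane rotors commute and their half-angles add:
R1*R2 = cos(a1 + a2) + sin(a1 + a2)*e12.
a1 + a2 = 23 + 19 = 42 deg
cos(42 deg) = 0.7431
sin(42 deg) = 0.6691
R1*R2 = 0.7431 + 0.6691*e12


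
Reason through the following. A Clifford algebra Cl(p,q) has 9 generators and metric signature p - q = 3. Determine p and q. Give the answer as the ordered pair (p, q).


We need p + q = 9 and p - q = 3.
Adding: 2p = 9 + 3 = 12, so p = 6.
Then q = 9 - 6 = 3.
(p, q) = (6, 3)


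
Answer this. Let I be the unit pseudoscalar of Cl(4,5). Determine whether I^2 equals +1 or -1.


The pseudoscalar I = e1...e_n (product of all n generators) of Cl(p,q) satisfies I^2 = (-1)^(q + n(n-1)/2).
p = 4, q = 5, n = p + q = 9
n(n-1)/2 = 9 * 8 / 2 = 36
Exponent = q + n(n-1)/2 = 5 + 36 = 41
I^2 = (-1)^41 = -1


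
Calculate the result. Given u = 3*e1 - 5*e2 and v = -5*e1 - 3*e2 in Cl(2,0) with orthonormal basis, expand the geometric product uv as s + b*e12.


Expand: (3*e1 - 5*e2)(-5*e1 - 3*e2)
= 3*(-5)*e1e1 + 3*(-3)*e1e2 + (-5)*(-5)*e2e1 + (-5)*(-3)*e2e2
Using e1^2 = e2^2 = 1, e2e1 = -e1e2:
Scalar part s = 3*(-5) + (-5)*(-3) = -15 + 15 = 0
Bivector part b = 3*(-3) - (-5)*(-5) = -9 - 25 = -34
uv = 0 - 34*e12


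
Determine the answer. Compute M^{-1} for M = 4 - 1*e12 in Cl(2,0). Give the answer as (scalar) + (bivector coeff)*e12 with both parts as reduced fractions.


M = 4 - 1*e12, where e12^2 = -1.
Since M commutes with its reverse ~M = a - b*e12, M * ~M = a^2 - b^2*e12^2 = a^2 + b^2.
So M^{-1} = ~M / (a^2 + b^2) = (a - b*e12)/(a^2 + b^2).
a^2 + b^2 = 16 + 1 = 17
Scalar part = 4/17 = 4/17
Bivector coeff = 1/17 = 1/17
M^{-1} = 4/17 + 1/17*e12


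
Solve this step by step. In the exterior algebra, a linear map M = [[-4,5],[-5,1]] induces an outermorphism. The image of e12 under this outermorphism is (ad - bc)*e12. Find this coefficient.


The outermorphism of a linear map f sends e1^e2 to f(e1)^f(e2).
f(e1) = -4*e1 - 5*e2
f(e2) = 5*e1 + 1*e2
f(e1) ^ f(e2) = (-4*e1 - 5*e2) ^ (5*e1 + 1*e2)
= (-4)*1*e12 + (-5)*5*e21
= (-4 - (-25))*e12
= 21*e12
Coefficient = 21


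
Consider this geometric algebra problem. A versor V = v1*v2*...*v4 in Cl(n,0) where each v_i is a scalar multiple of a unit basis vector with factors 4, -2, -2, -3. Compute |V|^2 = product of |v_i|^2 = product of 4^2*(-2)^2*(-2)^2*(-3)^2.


Each vector v_i has |v_i|^2 = s_i^2
Squared scales: 4^2 = 16, (-2)^2 = 4, (-2)^2 = 4, (-3)^2 = 9
|V|^2 = 16 * 4 * 4 * 9
= 2304


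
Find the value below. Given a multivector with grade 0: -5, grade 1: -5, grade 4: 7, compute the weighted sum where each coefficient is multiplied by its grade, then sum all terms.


Grade-weighted sum = sum of grade_k * coefficient_k
0*(-5) = 0
1*(-5) = -5
4*7 = 28
Total = 0 + (-5) + 28 = 23


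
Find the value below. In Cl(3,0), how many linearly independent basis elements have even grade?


Even subalgebra dimension = 2^(n-1)
n = 3 + 0 = 3
2^(3 - 1) = 2^2 = 4
Verification: sum of C(3,k) for even k = 1 + 3 = 4
Result = 4


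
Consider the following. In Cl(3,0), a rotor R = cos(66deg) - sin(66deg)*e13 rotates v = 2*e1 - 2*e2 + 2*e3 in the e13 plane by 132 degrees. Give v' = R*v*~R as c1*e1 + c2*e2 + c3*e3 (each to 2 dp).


Rotor R = cos(66deg) - sin(66deg)*e13
Rotation angle theta = 2 * 66 = 132 degrees in the e13 plane (e1 -> e3).
The component perpendicular to the plane (e2) is invariant: v'_2 = v2 = -2.00
cos(132deg) = -0.6691, sin(132deg) = 0.7431
v'_1 = v1*cos(theta) - v3*sin(theta) = 2*(-0.6691) - 2*0.7431 = -2.82
v'_3 = v1*sin(theta) + v3*cos(theta) = 2*0.7431 + 2*(-0.6691) = 0.15
v' = -2.82*e1 - 2.00*e2 + 0.15*e3


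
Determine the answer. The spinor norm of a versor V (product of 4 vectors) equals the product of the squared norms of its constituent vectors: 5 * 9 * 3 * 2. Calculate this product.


Spinor norm N(V) = |v1|^2 * |v2|^2 * ... * |v4|^2
= 5 * 9 * 3 * 2
Running product: 5, 45, 135, 270
N(V) = 270


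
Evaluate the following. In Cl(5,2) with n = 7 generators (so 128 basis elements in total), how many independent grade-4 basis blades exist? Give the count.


Number of grade-k basis blades in Cl(p,q) with n = p + q is C(n, k).
n = 5 + 2 = 7
C(7, 4) = 7! / (4! * 3!)
= 5040 / (24 * 6)
= 35


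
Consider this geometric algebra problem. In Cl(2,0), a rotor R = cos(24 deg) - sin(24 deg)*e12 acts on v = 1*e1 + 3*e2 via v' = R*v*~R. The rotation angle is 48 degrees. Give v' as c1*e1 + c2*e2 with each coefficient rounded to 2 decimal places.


Rotor R = cos(24deg) - sin(24deg)*e12
Rotation angle theta = 2 * 24 = 48 degrees
v' = R*v*~R rotates v by theta.
cos(48deg) = 0.6691, sin(48deg) = 0.7431
v'_1 = 1*cos(48deg) - 3*sin(48deg)
= 1*0.6691 - 3*0.7431
= -1.56
v'_2 = 1*sin(48deg) + 3*cos(48deg)
= 1*0.7431 + 3*0.6691
= 2.75
v' = -1.56*e1 + 2.75*e2


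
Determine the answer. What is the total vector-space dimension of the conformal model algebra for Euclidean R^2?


The conformal model of R^2 uses Cl(3,1): the 2 Euclidean generators plus two extra orthogonal generators e+ (e+^2 = +1) and e- (e-^2 = -1), from which the null vectors e0, einf are built.
Number of generators m = 2 + 2 = 4.
dim Cl(p,q) = 2^m = 2^4 = 16


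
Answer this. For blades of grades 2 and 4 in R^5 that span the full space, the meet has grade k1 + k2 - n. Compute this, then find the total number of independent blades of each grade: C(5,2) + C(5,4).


Meet grade = grade(A) + grade(B) - n
= 2 + 4 - 5 = 1
C(5,2) = 10
C(5,4) = 5
dim_A + dim_B = 10 + 5 = 15


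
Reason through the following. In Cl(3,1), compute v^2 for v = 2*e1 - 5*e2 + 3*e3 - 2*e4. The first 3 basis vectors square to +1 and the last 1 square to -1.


v^2 = sum of c_i^2 * e_i^2
Positive signature terms (e_i^2 = +1): 2^2 + (-5)^2 + 3^2 = 38
Negative signature terms (e_j^2 = -1): (-2)^2 = 4
v^2 = 38 - 4 = 34


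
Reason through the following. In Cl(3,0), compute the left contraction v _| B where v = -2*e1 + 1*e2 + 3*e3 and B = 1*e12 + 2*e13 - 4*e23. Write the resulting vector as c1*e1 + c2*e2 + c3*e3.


Left contraction v _| B = <vB>_1 (grade-1 part of the geometric product vB).
Using e1_|e12 = e2, e2_|e12 = -e1, e1_|e13 = e3, e3_|e13 = -e1, e2_|e23 = e3, e3_|e23 = -e2:
e1 coeff: -v2*b12 - v3*b13 = -(1)*(1) - (3)*(2) = -7
e2 coeff: v1*b12 - v3*b23 = (-2)*(1) - (3)*(-4) = 10
e3 coeff: v1*b13 + v2*b23 = (-2)*(2) + (1)*(-4) = -8
v _| B = -7*e1 + 10*e2 - 8*e3


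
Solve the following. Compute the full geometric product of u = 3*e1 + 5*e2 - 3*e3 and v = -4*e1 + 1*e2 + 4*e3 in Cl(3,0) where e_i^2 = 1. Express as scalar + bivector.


In Cl(3,0): e_i^2 = 1, e_ie_j = -e_je_i for i != j.
Scalar part = u . v = 3*(-4) + 5*1 + (-3)*4
= -12 + 5 + (-12) = -19
e12 coeff = 3*1 - 5*(-4) = 3 - (-20) = 23
e13 coeff = 3*4 - (-3)*(-4) = 12 - 12 = 0
e23 coeff = 5*4 - (-3)*1 = 20 - (-3) = 23
uv = -19 + 23*e12 + 0*e13 + 23*e23


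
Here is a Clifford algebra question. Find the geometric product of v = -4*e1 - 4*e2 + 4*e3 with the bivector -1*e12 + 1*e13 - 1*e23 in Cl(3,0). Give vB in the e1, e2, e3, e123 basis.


vB has grade-1 (vector) and grade-3 (trivector) parts: vB = (v _| B) + (v ^ B).
Vector part <vB>_1:
  e1: -v2*b12 - v3*b13 = -(-4)*(-1) - (4)*(1) = -8
  e2: v1*b12 - v3*b23 = (-4)*(-1) - (4)*(-1) = 8
  e3: v1*b13 + v2*b23 = (-4)*(1) + (-4)*(-1) = 0
Trivector part <vB>_3:
  e123: v1*b23 - v2*b13 + v3*b12 = (-4)*(-1) - (-4)*(1) + (4)*(-1) = 4
vB = -8*e1 + 8*e2 + 0*e3 + 4*e123


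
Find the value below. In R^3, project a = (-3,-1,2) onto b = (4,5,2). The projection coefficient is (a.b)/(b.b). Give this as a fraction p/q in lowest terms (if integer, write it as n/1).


Projection coefficient = (a . b) / (b . b)
a . b = (-3)*4 + (-1)*5 + 2*2
= -12 + (-5) + 4 = -13
b . b = 4^2 + 5^2 + 2^2
= 16 + 25 + 4 = 45
Coefficient = -13/45
In lowest terms: -13/45


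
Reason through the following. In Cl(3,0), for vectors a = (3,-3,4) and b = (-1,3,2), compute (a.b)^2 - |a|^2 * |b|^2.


a . b = 3*(-1) + (-3)*3 + 4*2
= -3 + (-9) + 8 = -4
|a|^2 = 3^2 + (-3)^2 + 4^2 = 34
|b|^2 = (-1)^2 + 3^2 + 2^2 = 14
(a.b)^2 = (-4)^2 = 16
|a|^2 * |b|^2 = 34 * 14 = 476
Result = 16 - 476 = -460


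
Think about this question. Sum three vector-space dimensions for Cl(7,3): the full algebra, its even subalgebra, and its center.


n = 7 + 3 = 10
Total dim = 2^10 = 1024
Even subalgebra dim = 2^9 = 512
n is even, so center dim = 1
Sum = 1024 + 512 + 1 = 1537


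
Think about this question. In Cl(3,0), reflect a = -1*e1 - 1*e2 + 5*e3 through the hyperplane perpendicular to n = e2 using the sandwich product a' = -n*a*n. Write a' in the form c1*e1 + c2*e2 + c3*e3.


Reflection formula: a' = -n*a*n, with n = e2 (unit vector, n^2 = 1).
For reflection through hyperplane perp to e2:
The component along e2 flips sign, others stay.
a = (-1, -1, 5)
a' = (-1, 1, 5)
a' = -1*e1 + 1*e2 + 5*e3


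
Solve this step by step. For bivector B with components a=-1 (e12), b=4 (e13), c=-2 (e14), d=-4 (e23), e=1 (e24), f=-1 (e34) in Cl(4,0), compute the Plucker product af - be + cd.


Plucker relation: af - be + cd
a*f = (-1)*(-1) = 1
b*e = 4*1 = 4
c*d = (-2)*(-4) = 8
af - be + cd = 1 - 4 + 8
= 5


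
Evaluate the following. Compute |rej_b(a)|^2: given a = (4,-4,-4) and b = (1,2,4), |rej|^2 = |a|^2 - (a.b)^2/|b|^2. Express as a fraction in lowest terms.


|a|^2 = 4^2 + (-4)^2 + (-4)^2 = 48
|b|^2 = 1^2 + 2^2 + 4^2 = 21
a . b = 4*1 + (-4)*2 + (-4)*4 = -20
(a.b)^2 = (-20)^2 = 400
|rej|^2 = 48 - 400/21
= (1008 - 400)/21
= 608/21
In lowest terms: 608/21


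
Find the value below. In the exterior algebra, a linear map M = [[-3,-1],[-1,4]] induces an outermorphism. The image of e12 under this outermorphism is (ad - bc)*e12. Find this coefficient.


The outermorphism of a linear map f sends e1^e2 to f(e1)^f(e2).
f(e1) = -3*e1 - 1*e2
f(e2) = -1*e1 + 4*e2
f(e1) ^ f(e2) = (-3*e1 - 1*e2) ^ (-1*e1 + 4*e2)
= (-3)*4*e12 + (-1)*(-1)*e21
= (-12 - 1)*e12
= -13*e12
Coefficient = -13


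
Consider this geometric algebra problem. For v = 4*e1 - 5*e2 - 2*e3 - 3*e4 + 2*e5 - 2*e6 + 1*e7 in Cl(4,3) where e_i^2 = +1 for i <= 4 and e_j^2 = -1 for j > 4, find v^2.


v^2 = sum of c_i^2 * e_i^2
Positive signature terms (e_i^2 = +1): 4^2 + (-5)^2 + (-2)^2 + (-3)^2 = 54
Negative signature terms (e_j^2 = -1): 2^2 + (-2)^2 + 1^2 = 9
v^2 = 54 - 9 = 45


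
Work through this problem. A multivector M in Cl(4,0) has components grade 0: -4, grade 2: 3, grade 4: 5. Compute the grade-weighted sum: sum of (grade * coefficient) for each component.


Grade-weighted sum = sum of grade_k * coefficient_k
0*(-4) = 0
2*3 = 6
4*5 = 20
Total = 0 + 6 + 20 = 26


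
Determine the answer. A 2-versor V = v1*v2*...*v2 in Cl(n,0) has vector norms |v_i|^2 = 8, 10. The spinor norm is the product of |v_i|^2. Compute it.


Spinor norm N(V) = |v1|^2 * |v2|^2 * ... * |v2|^2
= 8 * 10
Running product: 8, 80
N(V) = 80


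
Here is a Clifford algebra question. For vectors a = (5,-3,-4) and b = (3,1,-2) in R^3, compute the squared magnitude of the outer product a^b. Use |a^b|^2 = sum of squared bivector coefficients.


a wedge b = (a1*b2 - a2*b1)*e12 + (a1*b3 - a3*b1)*e13 + (a2*b3 - a3*b2)*e23
e12 coeff: 5*1 - (-3)*3 = 5 - (-9) = 14
e13 coeff: 5*(-2) - (-4)*3 = -10 - (-12) = 2
e23 coeff: (-3)*(-2) - (-4)*1 = 6 - (-4) = 10
|a wedge b|^2 = 14^2 + 2^2 + 10^2
= 196 + 4 + 100
= 300


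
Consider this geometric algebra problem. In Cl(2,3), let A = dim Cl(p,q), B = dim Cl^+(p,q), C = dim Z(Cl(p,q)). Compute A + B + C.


n = 2 + 3 = 5
Total dim = 2^5 = 32
Even subalgebra dim = 2^4 = 16
n is odd, so center dim = 2
Sum = 32 + 16 + 2 = 50


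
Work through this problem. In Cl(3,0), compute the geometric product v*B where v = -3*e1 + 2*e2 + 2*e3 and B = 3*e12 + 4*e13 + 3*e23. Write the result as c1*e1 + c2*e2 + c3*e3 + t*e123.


vB has grade-1 (vector) and grade-3 (trivector) parts: vB = (v _| B) + (v ^ B).
Vector part <vB>_1:
  e1: -v2*b12 - v3*b13 = -(2)*(3) - (2)*(4) = -14
  e2: v1*b12 - v3*b23 = (-3)*(3) - (2)*(3) = -15
  e3: v1*b13 + v2*b23 = (-3)*(4) + (2)*(3) = -6
Trivector part <vB>_3:
  e123: v1*b23 - v2*b13 + v3*b12 = (-3)*(3) - (2)*(4) + (2)*(3) = -11
vB = -14*e1 - 15*e2 - 6*e3 - 11*e123


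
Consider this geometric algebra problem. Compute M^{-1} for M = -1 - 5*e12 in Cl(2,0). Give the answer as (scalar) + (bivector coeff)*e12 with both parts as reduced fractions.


M = -1 - 5*e12, where e12^2 = -1.
Since M commutes with its reverse ~M = a - b*e12, M * ~M = a^2 - b^2*e12^2 = a^2 + b^2.
So M^{-1} = ~M / (a^2 + b^2) = (a - b*e12)/(a^2 + b^2).
a^2 + b^2 = 1 + 25 = 26
Scalar part = -1/26 = -1/26
Bivector coeff = 5/26 = 5/26
M^{-1} = -1/26 + 5/26*e12
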